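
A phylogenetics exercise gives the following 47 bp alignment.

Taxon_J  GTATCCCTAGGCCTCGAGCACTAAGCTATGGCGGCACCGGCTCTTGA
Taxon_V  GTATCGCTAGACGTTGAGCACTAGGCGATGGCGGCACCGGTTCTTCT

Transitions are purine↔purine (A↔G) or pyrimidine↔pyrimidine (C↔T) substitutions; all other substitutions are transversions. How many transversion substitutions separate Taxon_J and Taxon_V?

Mismatches occur at site 6 (C→G, transversion), site 11 (G→A, transition), site 13 (C→G, transversion), site 15 (C→T, transition), site 24 (A→G, transition), site 27 (T→G, transversion), site 41 (C→T, transition), site 46 (G→C, transversion), site 47 (A→T, transversion).
Of the 9 differences, 4 transitions and 5 transversions, so the answer is 5.

5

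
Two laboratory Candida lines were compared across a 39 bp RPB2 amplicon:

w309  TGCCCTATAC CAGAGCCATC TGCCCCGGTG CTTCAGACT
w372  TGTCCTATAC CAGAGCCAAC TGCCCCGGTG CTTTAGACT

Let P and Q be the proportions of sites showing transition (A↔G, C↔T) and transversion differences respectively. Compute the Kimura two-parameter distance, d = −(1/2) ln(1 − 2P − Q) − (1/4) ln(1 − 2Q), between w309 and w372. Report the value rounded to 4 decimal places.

The sequences differ at positions 3 (C/T, transition), 19 (T/A, transversion), 34 (C/T, transition).
Of the 3 differences, 2 transitions and 1 transversion over 39 sites: P = 2/39 = 0.051282, Q = 1/39 = 0.025641.
d = −0.5·ln(0.871795) − 0.25·ln(0.948718) = −0.5·(-0.137201) − 0.25·(-0.052644) = 0.0818.

0.0818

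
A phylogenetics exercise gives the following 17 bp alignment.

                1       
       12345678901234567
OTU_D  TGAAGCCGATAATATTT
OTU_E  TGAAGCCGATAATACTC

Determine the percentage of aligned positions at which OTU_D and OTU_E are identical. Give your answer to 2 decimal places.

Mismatches occur at site 15 (T→C), site 17 (T→C).
15 of the 17 sites match, so the percent identity is 15/17 × 100 = 88.24%.

88.24%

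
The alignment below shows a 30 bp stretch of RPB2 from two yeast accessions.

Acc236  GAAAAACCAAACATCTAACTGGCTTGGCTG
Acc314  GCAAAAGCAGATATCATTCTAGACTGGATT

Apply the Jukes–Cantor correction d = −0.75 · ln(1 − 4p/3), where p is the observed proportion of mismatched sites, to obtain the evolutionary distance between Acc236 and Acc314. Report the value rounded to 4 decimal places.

The sequences differ at positions 2 (A/C), 7 (C/G), 10 (A/G), 12 (C/T), 16 (T/A), 17 (A/T), 18 (A/T), 21 (G/A), 23 (C/A), 24 (T/C), 28 (C/A), 30 (G/T).
p = 12/30 = 0.400000.
d = −0.75 · ln(1 − (4/3)·0.400000) = −0.75 · ln(0.466667) = −0.75 · (-0.762139) = 0.5716.

0.5716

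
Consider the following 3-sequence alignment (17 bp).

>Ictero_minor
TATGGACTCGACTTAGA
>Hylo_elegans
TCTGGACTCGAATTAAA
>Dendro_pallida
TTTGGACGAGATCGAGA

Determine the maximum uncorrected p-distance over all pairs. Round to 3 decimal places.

0.412

Pairwise Hamming distances:
  Ictero_minor vs Hylo_elegans: 3
  Ictero_minor vs Dendro_pallida: 6
  Hylo_elegans vs Dendro_pallida: 7
The largest is 7 mismatches, between Hylo_elegans and Dendro_pallida; p = 7/17 = 0.412.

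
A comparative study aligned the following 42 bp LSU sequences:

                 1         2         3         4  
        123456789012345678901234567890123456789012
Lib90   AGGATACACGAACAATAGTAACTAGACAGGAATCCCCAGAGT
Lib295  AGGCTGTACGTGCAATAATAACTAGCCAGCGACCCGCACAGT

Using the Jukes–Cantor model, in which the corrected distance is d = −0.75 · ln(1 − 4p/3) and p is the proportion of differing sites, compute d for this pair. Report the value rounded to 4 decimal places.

The sequences differ at positions 4 (A/C), 6 (A/G), 7 (C/T), 11 (A/T), 12 (A/G), 18 (G/A), 26 (A/C), 30 (G/C), 31 (A/G), 33 (T/C), 36 (C/G), 39 (G/C).
p = 12/42 = 0.285714.
d = −0.75 · ln(1 − (4/3)·0.285714) = −0.75 · ln(0.619048) = −0.75 · (-0.479572) = 0.3597.

0.3597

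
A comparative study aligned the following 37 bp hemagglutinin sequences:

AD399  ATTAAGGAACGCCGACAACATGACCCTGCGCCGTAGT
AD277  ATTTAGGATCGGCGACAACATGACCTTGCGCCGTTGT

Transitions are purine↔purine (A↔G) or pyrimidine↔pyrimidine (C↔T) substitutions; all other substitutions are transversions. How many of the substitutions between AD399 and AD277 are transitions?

1

Differing sites — 4:A/T (Tv); 9:A/T (Tv); 12:C/G (Tv); 26:C/T (Ti); 35:A/T (Tv).
Of the 5 differences, 1 transition and 4 transversions, so the answer is 1.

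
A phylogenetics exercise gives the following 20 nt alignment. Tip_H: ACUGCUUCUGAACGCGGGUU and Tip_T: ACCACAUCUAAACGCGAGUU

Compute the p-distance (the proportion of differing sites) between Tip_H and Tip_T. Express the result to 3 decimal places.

Differing sites — 3:U/C; 4:G/A; 6:U/A; 10:G/A; 17:G/A.
There are 5 differences over 20 sites, so p = 5/20 = 0.250.

0.250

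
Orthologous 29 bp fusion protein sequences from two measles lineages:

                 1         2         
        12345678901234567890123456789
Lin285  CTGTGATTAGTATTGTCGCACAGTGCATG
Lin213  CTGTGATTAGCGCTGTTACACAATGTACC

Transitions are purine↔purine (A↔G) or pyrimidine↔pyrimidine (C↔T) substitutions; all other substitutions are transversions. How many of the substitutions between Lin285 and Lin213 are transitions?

8

The sequences differ at positions 11 (T/C, transition), 12 (A/G, transition), 13 (T/C, transition), 17 (C/T, transition), 18 (G/A, transition), 23 (G/A, transition), 26 (C/T, transition), 28 (T/C, transition), 29 (G/C, transversion).
Of the 9 differences, 8 transitions and 1 transversion, so the answer is 8.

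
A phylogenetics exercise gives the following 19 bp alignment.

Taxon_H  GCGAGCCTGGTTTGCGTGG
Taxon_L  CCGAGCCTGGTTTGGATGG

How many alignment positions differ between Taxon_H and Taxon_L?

3

Mismatches occur at site 1 (G↔C), site 15 (C↔G), site 16 (G↔A).
That gives 3 mismatches out of 19 aligned sites, so the Hamming distance is 3.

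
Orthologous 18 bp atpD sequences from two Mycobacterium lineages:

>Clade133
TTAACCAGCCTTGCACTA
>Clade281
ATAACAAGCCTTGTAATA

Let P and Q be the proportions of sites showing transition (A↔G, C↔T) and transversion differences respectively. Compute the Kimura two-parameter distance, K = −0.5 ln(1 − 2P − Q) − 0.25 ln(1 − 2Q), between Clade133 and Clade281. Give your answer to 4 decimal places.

Mismatches occur at site 1 (T↔A, transversion), site 6 (C↔A, transversion), site 14 (C↔T, transition), site 16 (C↔A, transversion).
Of the 4 differences, 1 transition and 3 transversions over 18 sites: P = 1/18 = 0.055556, Q = 3/18 = 0.166667.
d = −0.5·ln(0.722221) − 0.25·ln(0.666666) = −0.5·(-0.325424) − 0.25·(-0.405466) = 0.2641.

0.2641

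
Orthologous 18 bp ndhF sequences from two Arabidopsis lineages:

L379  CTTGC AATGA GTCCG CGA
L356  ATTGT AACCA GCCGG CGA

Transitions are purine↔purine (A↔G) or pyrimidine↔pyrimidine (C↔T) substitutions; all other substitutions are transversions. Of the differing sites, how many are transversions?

Mismatches occur at site 1 (C↔A, transversion), site 5 (C↔T, transition), site 8 (T↔C, transition), site 9 (G↔C, transversion), site 12 (T↔C, transition), site 14 (C↔G, transversion).
Of the 6 differences, 3 transitions and 3 transversions, so the answer is 3.

3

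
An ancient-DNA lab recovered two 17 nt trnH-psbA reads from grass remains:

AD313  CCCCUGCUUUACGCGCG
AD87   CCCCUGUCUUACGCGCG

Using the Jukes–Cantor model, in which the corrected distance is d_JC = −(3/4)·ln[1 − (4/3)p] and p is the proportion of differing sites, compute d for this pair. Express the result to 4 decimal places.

The sequences differ at positions 7 (C/U), 8 (U/C).
p = 2/17 = 0.117647.
d = −0.75 · ln(1 − (4/3)·0.117647) = −0.75 · ln(0.843137) = −0.75 · (-0.170626) = 0.1280.

0.1280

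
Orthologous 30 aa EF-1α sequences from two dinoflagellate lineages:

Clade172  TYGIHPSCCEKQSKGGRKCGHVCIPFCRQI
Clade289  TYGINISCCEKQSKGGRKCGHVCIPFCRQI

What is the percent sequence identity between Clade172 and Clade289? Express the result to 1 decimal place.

93.3%

Mismatches occur at site 5 (H→N), site 6 (P→I).
28 of the 30 sites match, so the percent identity is 28/30 × 100 = 93.3%.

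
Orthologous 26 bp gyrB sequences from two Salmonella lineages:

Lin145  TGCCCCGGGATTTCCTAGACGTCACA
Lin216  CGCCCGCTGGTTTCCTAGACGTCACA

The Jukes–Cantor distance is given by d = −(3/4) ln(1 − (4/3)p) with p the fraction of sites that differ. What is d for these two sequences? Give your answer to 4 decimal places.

Differing sites — 1:T/C; 6:C/G; 7:G/C; 8:G/T; 10:A/G.
p = 5/26 = 0.192308.
d = −0.75 · ln(1 − (4/3)·0.192308) = −0.75 · ln(0.743589) = −0.75 · (-0.296267) = 0.2222.

0.2222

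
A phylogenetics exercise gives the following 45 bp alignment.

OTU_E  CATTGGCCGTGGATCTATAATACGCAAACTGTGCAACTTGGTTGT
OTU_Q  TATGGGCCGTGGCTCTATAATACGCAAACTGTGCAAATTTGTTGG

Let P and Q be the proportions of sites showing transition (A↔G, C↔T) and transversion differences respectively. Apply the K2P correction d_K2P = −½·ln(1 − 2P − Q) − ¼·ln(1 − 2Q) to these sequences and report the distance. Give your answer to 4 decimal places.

Mismatches occur at site 1 (C→T, transition), site 4 (T→G, transversion), site 13 (A→C, transversion), site 37 (C→A, transversion), site 40 (G→T, transversion), site 45 (T→G, transversion).
Of the 6 differences, 1 transition and 5 transversions over 45 sites: P = 1/45 = 0.022222, Q = 5/45 = 0.111111.
d = −0.5·ln(0.844445) − 0.25·ln(0.777778) = −0.5·(-0.169076) − 0.25·(-0.251314) = 0.1474.

0.1474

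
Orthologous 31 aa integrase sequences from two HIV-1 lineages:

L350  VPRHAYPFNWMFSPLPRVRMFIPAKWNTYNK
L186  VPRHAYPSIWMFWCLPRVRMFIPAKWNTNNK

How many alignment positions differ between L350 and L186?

5

The sequences differ at positions 8 (F/S), 9 (N/I), 13 (S/W), 14 (P/C), 29 (Y/N).
That gives 5 mismatches out of 31 aligned sites, so the Hamming distance is 5.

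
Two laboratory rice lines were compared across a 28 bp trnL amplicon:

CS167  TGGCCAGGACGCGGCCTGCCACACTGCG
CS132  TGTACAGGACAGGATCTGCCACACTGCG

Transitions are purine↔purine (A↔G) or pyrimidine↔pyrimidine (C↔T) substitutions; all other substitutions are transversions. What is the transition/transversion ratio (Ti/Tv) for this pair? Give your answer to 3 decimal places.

The sequences differ at positions 3 (G/T, transversion), 4 (C/A, transversion), 11 (G/A, transition), 12 (C/G, transversion), 14 (G/A, transition), 15 (C/T, transition).
Of the 6 differences, 3 transitions and 3 transversions, so Ti/Tv = 3/3 = 1.000.

1.000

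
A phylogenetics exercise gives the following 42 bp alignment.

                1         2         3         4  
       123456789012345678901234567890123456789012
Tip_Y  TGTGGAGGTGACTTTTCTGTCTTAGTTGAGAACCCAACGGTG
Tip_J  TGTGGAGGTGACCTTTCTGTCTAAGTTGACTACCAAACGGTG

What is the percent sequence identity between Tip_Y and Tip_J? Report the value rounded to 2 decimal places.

Mismatches occur at site 13 (T/C), site 23 (T/A), site 30 (G/C), site 31 (A/T), site 35 (C/A).
37 of the 42 sites match, so the percent identity is 37/42 × 100 = 88.10%.

88.10%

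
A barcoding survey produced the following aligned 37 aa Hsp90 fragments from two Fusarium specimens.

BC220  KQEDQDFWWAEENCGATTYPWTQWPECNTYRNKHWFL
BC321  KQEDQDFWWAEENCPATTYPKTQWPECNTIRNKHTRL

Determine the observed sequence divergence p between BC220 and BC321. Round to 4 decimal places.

0.1351

The sequences differ at positions 15 (G/P), 21 (W/K), 30 (Y/I), 35 (W/T), 36 (F/R).
There are 5 differences over 37 sites, so p = 5/37 = 0.1351.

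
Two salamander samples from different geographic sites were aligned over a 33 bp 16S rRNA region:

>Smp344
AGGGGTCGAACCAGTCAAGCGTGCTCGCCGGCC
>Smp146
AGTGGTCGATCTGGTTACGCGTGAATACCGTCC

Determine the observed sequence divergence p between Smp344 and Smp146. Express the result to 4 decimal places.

The sequences differ at positions 3 (G/T), 10 (A/T), 12 (C/T), 13 (A/G), 16 (C/T), 18 (A/C), 24 (C/A), 25 (T/A), 26 (C/T), 27 (G/A), 31 (G/T).
There are 11 differences over 33 sites, so p = 11/33 = 0.3333.

0.3333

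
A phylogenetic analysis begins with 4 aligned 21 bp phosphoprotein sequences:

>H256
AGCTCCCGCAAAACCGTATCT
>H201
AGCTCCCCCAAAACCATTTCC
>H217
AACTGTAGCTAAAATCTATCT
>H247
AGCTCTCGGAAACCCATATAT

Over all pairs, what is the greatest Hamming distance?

Pairwise Hamming distances:
  H256 vs H201: 4
  H256 vs H217: 8
  H256 vs H247: 5
  H201 vs H217: 11
  H201 vs H247: 7
  H217 vs H247: 10
The largest is 11, between H201 and H217.

11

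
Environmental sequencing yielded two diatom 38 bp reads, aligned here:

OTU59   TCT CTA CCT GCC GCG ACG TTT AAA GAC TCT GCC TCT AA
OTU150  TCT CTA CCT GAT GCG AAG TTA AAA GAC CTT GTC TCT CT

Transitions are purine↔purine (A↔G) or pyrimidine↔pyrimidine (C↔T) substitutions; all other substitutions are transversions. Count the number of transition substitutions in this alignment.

4

Mismatches occur at site 11 (C/A, transversion), site 12 (C/T, transition), site 17 (C/A, transversion), site 21 (T/A, transversion), site 28 (T/C, transition), site 29 (C/T, transition), site 32 (C/T, transition), site 37 (A/C, transversion), site 38 (A/T, transversion).
Of the 9 differences, 4 transitions and 5 transversions, so the answer is 4.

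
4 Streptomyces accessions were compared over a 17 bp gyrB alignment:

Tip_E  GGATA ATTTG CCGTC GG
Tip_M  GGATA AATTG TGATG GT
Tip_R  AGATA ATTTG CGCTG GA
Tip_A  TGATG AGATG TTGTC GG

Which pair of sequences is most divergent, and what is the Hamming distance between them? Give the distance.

9

Pairwise Hamming distances:
  Tip_E vs Tip_M: 6
  Tip_E vs Tip_R: 5
  Tip_E vs Tip_A: 6
  Tip_M vs Tip_R: 5
  Tip_M vs Tip_A: 8
  Tip_R vs Tip_A: 9
The largest is 9, between Tip_R and Tip_A.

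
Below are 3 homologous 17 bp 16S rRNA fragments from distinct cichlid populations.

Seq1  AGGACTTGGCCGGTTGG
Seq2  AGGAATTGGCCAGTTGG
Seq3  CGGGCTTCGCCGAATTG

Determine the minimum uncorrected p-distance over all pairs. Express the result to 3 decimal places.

Pairwise Hamming distances:
  Seq1 vs Seq2: 2
  Seq1 vs Seq3: 6
  Seq2 vs Seq3: 8
The smallest is 2 mismatches, between Seq1 and Seq2; p = 2/17 = 0.118.

0.118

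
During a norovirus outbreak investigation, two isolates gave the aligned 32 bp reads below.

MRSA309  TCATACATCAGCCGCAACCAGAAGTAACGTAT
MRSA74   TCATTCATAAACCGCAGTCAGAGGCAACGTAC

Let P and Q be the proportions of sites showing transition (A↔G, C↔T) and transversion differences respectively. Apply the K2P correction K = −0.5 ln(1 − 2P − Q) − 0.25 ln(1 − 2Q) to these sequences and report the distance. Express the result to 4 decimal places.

The sequences differ at positions 5 (A/T, transversion), 9 (C/A, transversion), 11 (G/A, transition), 17 (A/G, transition), 18 (C/T, transition), 23 (A/G, transition), 25 (T/C, transition), 32 (T/C, transition).
Of the 8 differences, 6 transitions and 2 transversions over 32 sites: P = 6/32 = 0.187500, Q = 2/32 = 0.062500.
d = −0.5·ln(0.562500) − 0.25·ln(0.875000) = −0.5·(-0.575364) − 0.25·(-0.133531) = 0.3211.

0.3211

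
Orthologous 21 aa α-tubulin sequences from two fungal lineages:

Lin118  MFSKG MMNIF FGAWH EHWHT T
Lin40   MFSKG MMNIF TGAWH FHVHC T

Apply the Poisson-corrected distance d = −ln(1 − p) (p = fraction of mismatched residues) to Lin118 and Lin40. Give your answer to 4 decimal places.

Differing sites — 11:F/T; 16:E/F; 18:W/V; 20:T/C.
p = 4/21 = 0.190476.
d = −ln(1 − 0.190476) = −ln(0.809524) = 0.2113.

0.2113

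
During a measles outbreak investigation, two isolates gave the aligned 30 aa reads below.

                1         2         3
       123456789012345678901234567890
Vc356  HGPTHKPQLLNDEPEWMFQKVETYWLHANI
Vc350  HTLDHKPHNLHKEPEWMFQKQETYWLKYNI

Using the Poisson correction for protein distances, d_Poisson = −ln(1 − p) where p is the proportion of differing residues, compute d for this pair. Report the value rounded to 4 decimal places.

Differing sites — 2:G/T; 3:P/L; 4:T/D; 8:Q/H; 9:L/N; 11:N/H; 12:D/K; 21:V/Q; 27:H/K; 28:A/Y.
p = 10/30 = 0.333333.
d = −ln(1 − 0.333333) = −ln(0.666667) = 0.4055.

0.4055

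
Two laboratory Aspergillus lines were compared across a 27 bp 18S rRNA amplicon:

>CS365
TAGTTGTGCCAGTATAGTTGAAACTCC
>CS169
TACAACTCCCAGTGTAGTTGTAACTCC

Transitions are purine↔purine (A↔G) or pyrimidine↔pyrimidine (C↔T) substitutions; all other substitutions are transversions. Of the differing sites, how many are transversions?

6

The sequences differ at positions 3 (G/C, transversion), 4 (T/A, transversion), 5 (T/A, transversion), 6 (G/C, transversion), 8 (G/C, transversion), 14 (A/G, transition), 21 (A/T, transversion).
Of the 7 differences, 1 transition and 6 transversions, so the answer is 6.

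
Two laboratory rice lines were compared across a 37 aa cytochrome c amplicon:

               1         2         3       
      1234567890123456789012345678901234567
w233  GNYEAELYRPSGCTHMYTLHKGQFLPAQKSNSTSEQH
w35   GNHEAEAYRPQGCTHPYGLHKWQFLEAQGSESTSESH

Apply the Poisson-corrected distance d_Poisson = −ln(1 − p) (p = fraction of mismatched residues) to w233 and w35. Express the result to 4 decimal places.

0.3151

Mismatches occur at site 3 (Y→H), site 7 (L→A), site 11 (S→Q), site 16 (M→P), site 18 (T→G), site 22 (G→W), site 26 (P→E), site 29 (K→G), site 31 (N→E), site 36 (Q→S).
p = 10/37 = 0.270270.
d = −ln(1 − 0.270270) = −ln(0.729730) = 0.3151.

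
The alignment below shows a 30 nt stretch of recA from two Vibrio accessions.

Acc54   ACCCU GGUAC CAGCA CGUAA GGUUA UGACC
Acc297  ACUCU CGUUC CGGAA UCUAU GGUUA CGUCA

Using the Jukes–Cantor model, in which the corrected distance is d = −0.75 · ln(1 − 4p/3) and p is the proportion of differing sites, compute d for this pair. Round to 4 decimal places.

0.5034

Mismatches occur at site 3 (C→U), site 6 (G→C), site 9 (A→U), site 12 (A→G), site 14 (C→A), site 16 (C→U), site 17 (G→C), site 20 (A→U), site 26 (U→C), site 28 (A→U), site 30 (C→A).
p = 11/30 = 0.366667.
d = −0.75 · ln(1 − (4/3)·0.366667) = −0.75 · ln(0.511111) = −0.75 · (-0.671168) = 0.5034.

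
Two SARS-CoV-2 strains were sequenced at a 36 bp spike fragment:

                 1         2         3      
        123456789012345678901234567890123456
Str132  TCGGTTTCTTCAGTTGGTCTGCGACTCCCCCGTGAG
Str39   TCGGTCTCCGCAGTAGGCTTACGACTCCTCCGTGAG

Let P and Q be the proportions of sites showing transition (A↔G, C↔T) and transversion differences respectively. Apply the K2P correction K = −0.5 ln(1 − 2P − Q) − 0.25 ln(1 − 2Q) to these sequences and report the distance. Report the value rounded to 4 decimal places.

Mismatches occur at site 6 (T/C, transition), site 9 (T/C, transition), site 10 (T/G, transversion), site 15 (T/A, transversion), site 18 (T/C, transition), site 19 (C/T, transition), site 21 (G/A, transition), site 29 (C/T, transition).
Of the 8 differences, 6 transitions and 2 transversions over 36 sites: P = 6/36 = 0.166667, Q = 2/36 = 0.055556.
d = −0.5·ln(0.611110) − 0.25·ln(0.888888) = −0.5·(-0.492478) − 0.25·(-0.117784) = 0.2757.

0.2757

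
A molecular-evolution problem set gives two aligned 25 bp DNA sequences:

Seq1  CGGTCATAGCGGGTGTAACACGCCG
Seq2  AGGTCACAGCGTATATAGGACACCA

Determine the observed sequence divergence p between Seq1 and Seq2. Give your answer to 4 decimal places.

0.3600

Differing sites — 1:C/A; 7:T/C; 12:G/T; 13:G/A; 15:G/A; 18:A/G; 19:C/G; 22:G/A; 25:G/A.
There are 9 differences over 25 sites, so p = 9/25 = 0.3600.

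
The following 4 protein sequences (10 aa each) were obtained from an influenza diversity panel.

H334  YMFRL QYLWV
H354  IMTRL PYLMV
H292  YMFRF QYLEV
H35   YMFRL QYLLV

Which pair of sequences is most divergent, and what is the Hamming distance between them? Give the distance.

5

Pairwise Hamming distances:
  H334 vs H354: 4
  H334 vs H292: 2
  H334 vs H35: 1
  H354 vs H292: 5
  H354 vs H35: 4
  H292 vs H35: 2
The largest is 5, between H354 and H292.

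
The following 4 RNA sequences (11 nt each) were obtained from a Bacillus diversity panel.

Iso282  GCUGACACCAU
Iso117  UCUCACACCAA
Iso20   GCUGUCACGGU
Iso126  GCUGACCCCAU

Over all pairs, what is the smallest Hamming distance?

Pairwise Hamming distances:
  Iso282 vs Iso117: 3
  Iso282 vs Iso20: 3
  Iso282 vs Iso126: 1
  Iso117 vs Iso20: 6
  Iso117 vs Iso126: 4
  Iso20 vs Iso126: 4
The smallest is 1, between Iso282 and Iso126.

1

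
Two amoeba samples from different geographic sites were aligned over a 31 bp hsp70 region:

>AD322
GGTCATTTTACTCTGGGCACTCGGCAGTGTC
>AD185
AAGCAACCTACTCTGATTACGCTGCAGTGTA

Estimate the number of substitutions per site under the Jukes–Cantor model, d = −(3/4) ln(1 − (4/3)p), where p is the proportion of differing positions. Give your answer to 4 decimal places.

Mismatches occur at site 1 (G/A), site 2 (G/A), site 3 (T/G), site 6 (T/A), site 7 (T/C), site 8 (T/C), site 16 (G/A), site 17 (G/T), site 18 (C/T), site 21 (T/G), site 23 (G/T), site 31 (C/A).
p = 12/31 = 0.387097.
d = −0.75 · ln(1 − (4/3)·0.387097) = −0.75 · ln(0.483871) = −0.75 · (-0.725937) = 0.5445.

0.5445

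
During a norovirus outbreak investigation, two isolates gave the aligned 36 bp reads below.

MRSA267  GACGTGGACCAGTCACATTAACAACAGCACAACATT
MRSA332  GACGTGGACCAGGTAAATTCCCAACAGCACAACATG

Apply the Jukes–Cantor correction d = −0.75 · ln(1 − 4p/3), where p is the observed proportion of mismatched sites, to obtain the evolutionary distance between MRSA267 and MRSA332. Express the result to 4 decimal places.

0.1885

The sequences differ at positions 13 (T/G), 14 (C/T), 16 (C/A), 20 (A/C), 21 (A/C), 36 (T/G).
p = 6/36 = 0.166667.
d = −0.75 · ln(1 − (4/3)·0.166667) = −0.75 · ln(0.777777) = −0.75 · (-0.251315) = 0.1885.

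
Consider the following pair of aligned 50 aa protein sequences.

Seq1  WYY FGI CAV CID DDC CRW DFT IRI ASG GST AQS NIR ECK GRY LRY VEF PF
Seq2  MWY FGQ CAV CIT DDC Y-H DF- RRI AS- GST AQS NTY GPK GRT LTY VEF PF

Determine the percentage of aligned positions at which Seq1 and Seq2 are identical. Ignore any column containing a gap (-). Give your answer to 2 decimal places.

Excluding the 3 gap columns leaves 47 comparable sites.
Mismatches occur at site 1 (W↔M), site 2 (Y↔W), site 6 (I↔Q), site 12 (D↔T), site 16 (C↔Y), site 18 (W↔H), site 22 (I↔R), site 35 (I↔T), site 36 (R↔Y), site 37 (E↔G), site 38 (C↔P), site 42 (Y↔T), site 44 (R↔T).
34 of the 47 comparable sites match, so the percent identity is 34/47 × 100 = 72.34%.

72.34%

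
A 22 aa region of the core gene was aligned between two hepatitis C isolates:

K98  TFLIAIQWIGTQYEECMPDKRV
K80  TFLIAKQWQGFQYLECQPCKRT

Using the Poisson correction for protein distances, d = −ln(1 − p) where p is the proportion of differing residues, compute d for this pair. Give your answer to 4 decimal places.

Differing sites — 6:I/K; 9:I/Q; 11:T/F; 14:E/L; 17:M/Q; 19:D/C; 22:V/T.
p = 7/22 = 0.318182.
d = −ln(1 − 0.318182) = −ln(0.681818) = 0.3830.

0.3830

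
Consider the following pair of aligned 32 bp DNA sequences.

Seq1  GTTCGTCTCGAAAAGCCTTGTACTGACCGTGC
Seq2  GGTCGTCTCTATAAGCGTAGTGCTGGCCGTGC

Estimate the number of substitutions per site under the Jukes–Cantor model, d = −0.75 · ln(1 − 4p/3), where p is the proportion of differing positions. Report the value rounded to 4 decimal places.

0.2586

The sequences differ at positions 2 (T/G), 10 (G/T), 12 (A/T), 17 (C/G), 19 (T/A), 22 (A/G), 26 (A/G).
p = 7/32 = 0.218750.
d = −0.75 · ln(1 − (4/3)·0.218750) = −0.75 · ln(0.708333) = −0.75 · (-0.344841) = 0.2586.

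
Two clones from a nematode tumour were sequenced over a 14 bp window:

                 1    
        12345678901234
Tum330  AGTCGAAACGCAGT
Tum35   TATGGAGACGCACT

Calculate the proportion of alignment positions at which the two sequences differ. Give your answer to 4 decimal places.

Differing sites — 1:A/T; 2:G/A; 4:C/G; 7:A/G; 13:G/C.
There are 5 differences over 14 sites, so p = 5/14 = 0.3571.

0.3571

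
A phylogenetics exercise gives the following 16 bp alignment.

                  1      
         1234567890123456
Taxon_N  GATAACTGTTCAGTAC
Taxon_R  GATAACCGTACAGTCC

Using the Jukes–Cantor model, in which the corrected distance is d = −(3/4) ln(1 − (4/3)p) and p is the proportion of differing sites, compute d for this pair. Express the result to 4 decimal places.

0.2158

The sequences differ at positions 7 (T/C), 10 (T/A), 15 (A/C).
p = 3/16 = 0.187500.
d = −0.75 · ln(1 − (4/3)·0.187500) = −0.75 · ln(0.750000) = −0.75 · (-0.287682) = 0.2158.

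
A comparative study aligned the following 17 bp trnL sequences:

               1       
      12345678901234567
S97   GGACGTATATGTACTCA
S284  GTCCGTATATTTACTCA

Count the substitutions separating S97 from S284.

3

Mismatches occur at site 2 (G→T), site 3 (A→C), site 11 (G→T).
That gives 3 mismatches out of 17 aligned sites, so the Hamming distance is 3.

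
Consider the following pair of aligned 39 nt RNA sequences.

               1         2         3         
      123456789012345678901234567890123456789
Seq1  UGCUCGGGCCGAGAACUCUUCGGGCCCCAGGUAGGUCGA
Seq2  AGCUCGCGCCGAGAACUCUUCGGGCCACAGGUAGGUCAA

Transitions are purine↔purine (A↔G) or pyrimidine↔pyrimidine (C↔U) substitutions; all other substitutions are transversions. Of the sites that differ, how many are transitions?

The sequences differ at positions 1 (U/A, transversion), 7 (G/C, transversion), 27 (C/A, transversion), 38 (G/A, transition).
Of the 4 differences, 1 transition and 3 transversions, so the answer is 1.

1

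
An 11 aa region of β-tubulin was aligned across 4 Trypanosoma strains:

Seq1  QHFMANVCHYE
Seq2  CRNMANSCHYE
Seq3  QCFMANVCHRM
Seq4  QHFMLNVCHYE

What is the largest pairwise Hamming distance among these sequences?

6

Pairwise Hamming distances:
  Seq1 vs Seq2: 4
  Seq1 vs Seq3: 3
  Seq1 vs Seq4: 1
  Seq2 vs Seq3: 6
  Seq2 vs Seq4: 5
  Seq3 vs Seq4: 4
The largest is 6, between Seq2 and Seq3.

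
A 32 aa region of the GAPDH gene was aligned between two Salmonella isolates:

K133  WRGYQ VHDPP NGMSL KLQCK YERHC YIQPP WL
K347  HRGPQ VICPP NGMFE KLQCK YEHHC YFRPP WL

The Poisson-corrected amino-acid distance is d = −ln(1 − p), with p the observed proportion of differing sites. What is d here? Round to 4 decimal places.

0.3302

The sequences differ at positions 1 (W/H), 4 (Y/P), 7 (H/I), 8 (D/C), 14 (S/F), 15 (L/E), 23 (R/H), 27 (I/F), 28 (Q/R).
p = 9/32 = 0.281250.
d = −ln(1 − 0.281250) = −ln(0.718750) = 0.3302.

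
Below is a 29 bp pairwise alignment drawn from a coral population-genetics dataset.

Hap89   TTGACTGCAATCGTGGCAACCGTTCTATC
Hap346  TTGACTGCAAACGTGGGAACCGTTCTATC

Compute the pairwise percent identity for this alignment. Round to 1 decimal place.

93.1%

The sequences differ at positions 11 (T/A), 17 (C/G).
27 of the 29 sites match, so the percent identity is 27/29 × 100 = 93.1%.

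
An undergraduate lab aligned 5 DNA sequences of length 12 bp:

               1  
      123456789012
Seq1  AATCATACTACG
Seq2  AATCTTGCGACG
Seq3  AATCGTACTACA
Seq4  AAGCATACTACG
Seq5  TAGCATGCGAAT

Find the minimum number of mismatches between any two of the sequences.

1

Pairwise Hamming distances:
  Seq1 vs Seq2: 3
  Seq1 vs Seq3: 2
  Seq1 vs Seq4: 1
  Seq1 vs Seq5: 6
  Seq2 vs Seq3: 4
  Seq2 vs Seq4: 4
  Seq2 vs Seq5: 5
  Seq3 vs Seq4: 3
  Seq3 vs Seq5: 7
  Seq4 vs Seq5: 5
The smallest is 1, between Seq1 and Seq4.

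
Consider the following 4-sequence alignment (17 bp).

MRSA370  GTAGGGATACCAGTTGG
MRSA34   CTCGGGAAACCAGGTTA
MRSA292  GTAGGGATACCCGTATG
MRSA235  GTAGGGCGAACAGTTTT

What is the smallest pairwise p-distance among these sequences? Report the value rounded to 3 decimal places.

Pairwise Hamming distances:
  MRSA370 vs MRSA34: 6
  MRSA370 vs MRSA292: 3
  MRSA370 vs MRSA235: 5
  MRSA34 vs MRSA292: 7
  MRSA34 vs MRSA235: 7
  MRSA292 vs MRSA235: 6
The smallest is 3 mismatches, between MRSA370 and MRSA292; p = 3/17 = 0.176.

0.176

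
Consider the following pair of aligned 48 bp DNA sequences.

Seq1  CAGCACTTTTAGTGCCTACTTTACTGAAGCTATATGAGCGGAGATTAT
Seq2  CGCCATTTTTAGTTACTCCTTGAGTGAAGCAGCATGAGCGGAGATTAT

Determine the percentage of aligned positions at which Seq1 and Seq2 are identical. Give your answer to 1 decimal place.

Mismatches occur at site 2 (A/G), site 3 (G/C), site 6 (C/T), site 14 (G/T), site 15 (C/A), site 18 (A/C), site 22 (T/G), site 24 (C/G), site 31 (T/A), site 32 (A/G), site 33 (T/C).
37 of the 48 sites match, so the percent identity is 37/48 × 100 = 77.1%.

77.1%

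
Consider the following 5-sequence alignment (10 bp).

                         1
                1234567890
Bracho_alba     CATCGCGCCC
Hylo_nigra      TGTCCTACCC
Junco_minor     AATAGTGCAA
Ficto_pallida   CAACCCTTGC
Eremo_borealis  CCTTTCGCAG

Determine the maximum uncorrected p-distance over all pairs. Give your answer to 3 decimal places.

0.900

Pairwise Hamming distances:
  Bracho_alba vs Hylo_nigra: 5
  Bracho_alba vs Junco_minor: 5
  Bracho_alba vs Ficto_pallida: 5
  Bracho_alba vs Eremo_borealis: 5
  Hylo_nigra vs Junco_minor: 7
  Hylo_nigra vs Ficto_pallida: 7
  Hylo_nigra vs Eremo_borealis: 8
  Junco_minor vs Ficto_pallida: 9
  Junco_minor vs Eremo_borealis: 6
  Ficto_pallida vs Eremo_borealis: 8
The largest is 9 mismatches, between Junco_minor and Ficto_pallida; p = 9/10 = 0.900.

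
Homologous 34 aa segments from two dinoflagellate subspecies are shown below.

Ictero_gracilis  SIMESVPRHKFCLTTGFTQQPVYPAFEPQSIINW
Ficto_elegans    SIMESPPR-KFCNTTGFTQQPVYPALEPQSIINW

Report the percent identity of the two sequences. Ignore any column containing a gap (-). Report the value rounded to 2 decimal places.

90.91%

Excluding the 1 gap column leaves 33 comparable sites.
Mismatches occur at site 6 (V/P), site 13 (L/N), site 26 (F/L).
30 of the 33 comparable sites match, so the percent identity is 30/33 × 100 = 90.91%.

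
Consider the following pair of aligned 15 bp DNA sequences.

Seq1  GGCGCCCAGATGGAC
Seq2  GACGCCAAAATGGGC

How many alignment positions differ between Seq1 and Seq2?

4

Differing sites — 2:G/A; 7:C/A; 9:G/A; 14:A/G.
That gives 4 mismatches out of 15 aligned sites, so the Hamming distance is 4.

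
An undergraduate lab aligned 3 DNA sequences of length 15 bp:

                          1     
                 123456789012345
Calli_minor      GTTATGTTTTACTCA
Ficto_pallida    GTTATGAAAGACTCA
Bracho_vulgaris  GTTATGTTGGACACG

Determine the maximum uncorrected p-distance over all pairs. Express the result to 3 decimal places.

Pairwise Hamming distances:
  Calli_minor vs Ficto_pallida: 4
  Calli_minor vs Bracho_vulgaris: 4
  Ficto_pallida vs Bracho_vulgaris: 5
The largest is 5 mismatches, between Ficto_pallida and Bracho_vulgaris; p = 5/15 = 0.333.

0.333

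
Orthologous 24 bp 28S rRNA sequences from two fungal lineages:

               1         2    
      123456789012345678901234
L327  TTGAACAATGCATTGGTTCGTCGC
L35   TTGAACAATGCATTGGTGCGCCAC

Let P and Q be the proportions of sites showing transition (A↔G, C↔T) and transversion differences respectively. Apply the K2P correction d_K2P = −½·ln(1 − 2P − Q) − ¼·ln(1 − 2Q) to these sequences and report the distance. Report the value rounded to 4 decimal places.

0.1386

Differing sites — 18:T/G (Tv); 21:T/C (Ti); 23:G/A (Ti).
Of the 3 differences, 2 transitions and 1 transversion over 24 sites: P = 2/24 = 0.083333, Q = 1/24 = 0.041667.
d = −0.5·ln(0.791667) − 0.25·ln(0.916666) = −0.5·(-0.233614) − 0.25·(-0.087012) = 0.1386.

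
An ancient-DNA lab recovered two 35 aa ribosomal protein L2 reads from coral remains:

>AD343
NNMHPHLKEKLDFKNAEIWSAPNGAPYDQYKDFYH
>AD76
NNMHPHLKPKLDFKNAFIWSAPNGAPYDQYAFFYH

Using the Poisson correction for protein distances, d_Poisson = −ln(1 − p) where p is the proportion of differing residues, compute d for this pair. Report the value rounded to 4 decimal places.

0.1214

Differing sites — 9:E/P; 17:E/F; 31:K/A; 32:D/F.
p = 4/35 = 0.114286.
d = −ln(1 − 0.114286) = −ln(0.885714) = 0.1214.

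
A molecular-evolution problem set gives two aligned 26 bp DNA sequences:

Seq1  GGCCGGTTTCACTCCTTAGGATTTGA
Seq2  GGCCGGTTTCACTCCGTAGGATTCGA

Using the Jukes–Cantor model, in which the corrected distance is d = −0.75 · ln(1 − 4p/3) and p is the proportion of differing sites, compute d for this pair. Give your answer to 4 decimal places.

0.0812

Differing sites — 16:T/G; 24:T/C.
p = 2/26 = 0.076923.
d = −0.75 · ln(1 − (4/3)·0.076923) = −0.75 · ln(0.897436) = −0.75 · (-0.108213) = 0.0812.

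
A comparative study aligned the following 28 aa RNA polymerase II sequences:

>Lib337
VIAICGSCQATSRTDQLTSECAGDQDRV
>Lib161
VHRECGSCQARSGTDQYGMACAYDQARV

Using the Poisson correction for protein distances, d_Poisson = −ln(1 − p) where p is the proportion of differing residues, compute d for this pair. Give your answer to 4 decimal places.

0.4990

Differing sites — 2:I/H; 3:A/R; 4:I/E; 11:T/R; 13:R/G; 17:L/Y; 18:T/G; 19:S/M; 20:E/A; 23:G/Y; 26:D/A.
p = 11/28 = 0.392857.
d = −ln(1 − 0.392857) = −ln(0.607143) = 0.4990.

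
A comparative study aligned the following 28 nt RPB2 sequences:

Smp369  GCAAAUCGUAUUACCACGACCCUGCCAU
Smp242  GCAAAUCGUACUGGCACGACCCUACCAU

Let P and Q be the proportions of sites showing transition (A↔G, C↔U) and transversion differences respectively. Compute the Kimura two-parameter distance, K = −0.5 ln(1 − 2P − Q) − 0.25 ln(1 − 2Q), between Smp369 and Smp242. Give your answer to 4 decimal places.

Differing sites — 11:U/C (Ti); 13:A/G (Ti); 14:C/G (Tv); 24:G/A (Ti).
Of the 4 differences, 3 transitions and 1 transversion over 28 sites: P = 3/28 = 0.107143, Q = 1/28 = 0.035714.
d = −0.5·ln(0.750000) − 0.25·ln(0.928572) = −0.5·(-0.287682) − 0.25·(-0.074107) = 0.1624.

0.1624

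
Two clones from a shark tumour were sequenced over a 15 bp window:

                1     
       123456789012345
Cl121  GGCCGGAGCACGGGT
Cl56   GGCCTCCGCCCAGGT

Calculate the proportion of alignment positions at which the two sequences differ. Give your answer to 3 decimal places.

Mismatches occur at site 5 (G→T), site 6 (G→C), site 7 (A→C), site 10 (A→C), site 12 (G→A).
There are 5 differences over 15 sites, so p = 5/15 = 0.333.

0.333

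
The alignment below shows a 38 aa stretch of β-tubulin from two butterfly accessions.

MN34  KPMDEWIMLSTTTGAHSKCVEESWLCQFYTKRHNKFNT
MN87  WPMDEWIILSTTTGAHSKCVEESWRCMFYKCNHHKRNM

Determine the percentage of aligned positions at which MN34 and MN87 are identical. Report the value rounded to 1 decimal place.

Mismatches occur at site 1 (K/W), site 8 (M/I), site 25 (L/R), site 27 (Q/M), site 30 (T/K), site 31 (K/C), site 32 (R/N), site 34 (N/H), site 36 (F/R), site 38 (T/M).
28 of the 38 sites match, so the percent identity is 28/38 × 100 = 73.7%.

73.7%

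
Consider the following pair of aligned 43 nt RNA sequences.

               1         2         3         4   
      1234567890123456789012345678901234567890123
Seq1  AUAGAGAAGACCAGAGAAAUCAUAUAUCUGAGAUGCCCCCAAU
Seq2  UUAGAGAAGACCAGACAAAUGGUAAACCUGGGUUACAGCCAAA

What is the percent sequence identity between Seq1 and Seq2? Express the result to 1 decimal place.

Differing sites — 1:A/U; 16:G/C; 21:C/G; 22:A/G; 25:U/A; 27:U/C; 31:A/G; 33:A/U; 35:G/A; 37:C/A; 38:C/G; 43:U/A.
31 of the 43 sites match, so the percent identity is 31/43 × 100 = 72.1%.

72.1%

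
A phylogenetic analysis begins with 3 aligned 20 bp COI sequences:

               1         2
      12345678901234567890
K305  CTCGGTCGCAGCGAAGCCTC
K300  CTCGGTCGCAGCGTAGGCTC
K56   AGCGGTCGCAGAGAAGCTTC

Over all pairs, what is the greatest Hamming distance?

Pairwise Hamming distances:
  K305 vs K300: 2
  K305 vs K56: 4
  K300 vs K56: 6
The largest is 6, between K300 and K56.

6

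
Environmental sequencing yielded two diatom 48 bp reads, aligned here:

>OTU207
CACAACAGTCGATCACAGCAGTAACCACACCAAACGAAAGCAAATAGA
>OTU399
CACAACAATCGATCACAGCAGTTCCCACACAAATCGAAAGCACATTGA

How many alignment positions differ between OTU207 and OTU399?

7

Mismatches occur at site 8 (G↔A), site 23 (A↔T), site 24 (A↔C), site 31 (C↔A), site 34 (A↔T), site 43 (A↔C), site 46 (A↔T).
That gives 7 mismatches out of 48 aligned sites, so the Hamming distance is 7.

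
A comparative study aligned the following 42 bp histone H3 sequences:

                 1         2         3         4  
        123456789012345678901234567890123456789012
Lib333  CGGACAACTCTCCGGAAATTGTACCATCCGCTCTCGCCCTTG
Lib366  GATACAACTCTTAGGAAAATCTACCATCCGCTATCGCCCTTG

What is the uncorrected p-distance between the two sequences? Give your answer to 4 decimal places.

0.1905

Mismatches occur at site 1 (C→G), site 2 (G→A), site 3 (G→T), site 12 (C→T), site 13 (C→A), site 19 (T→A), site 21 (G→C), site 33 (C→A).
There are 8 differences over 42 sites, so p = 8/42 = 0.1905.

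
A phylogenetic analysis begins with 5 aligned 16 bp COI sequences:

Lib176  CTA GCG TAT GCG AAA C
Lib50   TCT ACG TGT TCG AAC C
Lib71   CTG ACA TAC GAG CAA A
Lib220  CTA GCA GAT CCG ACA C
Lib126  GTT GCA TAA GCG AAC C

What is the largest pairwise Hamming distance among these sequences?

Pairwise Hamming distances:
  Lib176 vs Lib50: 7
  Lib176 vs Lib71: 7
  Lib176 vs Lib220: 4
  Lib176 vs Lib126: 5
  Lib50 vs Lib71: 11
  Lib50 vs Lib220: 10
  Lib50 vs Lib126: 7
  Lib71 vs Lib220: 9
  Lib71 vs Lib126: 8
  Lib220 vs Lib126: 7
The largest is 11, between Lib50 and Lib71.

11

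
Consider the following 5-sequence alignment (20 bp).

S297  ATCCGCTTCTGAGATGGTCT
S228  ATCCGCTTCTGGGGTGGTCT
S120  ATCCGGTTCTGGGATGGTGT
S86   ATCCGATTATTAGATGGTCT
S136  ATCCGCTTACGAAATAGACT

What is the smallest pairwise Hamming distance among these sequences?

Pairwise Hamming distances:
  S297 vs S228: 2
  S297 vs S120: 3
  S297 vs S86: 3
  S297 vs S136: 5
  S228 vs S120: 3
  S228 vs S86: 5
  S228 vs S136: 7
  S120 vs S86: 5
  S120 vs S136: 8
  S86 vs S136: 6
The smallest is 2, between S297 and S228.

2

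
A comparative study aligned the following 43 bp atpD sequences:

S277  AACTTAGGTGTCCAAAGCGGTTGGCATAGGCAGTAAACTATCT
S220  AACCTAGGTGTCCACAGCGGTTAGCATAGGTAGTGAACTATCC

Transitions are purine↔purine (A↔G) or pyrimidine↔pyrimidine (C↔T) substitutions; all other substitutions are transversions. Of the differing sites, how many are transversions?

Differing sites — 4:T/C (Ti); 15:A/C (Tv); 23:G/A (Ti); 31:C/T (Ti); 35:A/G (Ti); 43:T/C (Ti).
Of the 6 differences, 5 transitions and 1 transversion, so the answer is 1.

1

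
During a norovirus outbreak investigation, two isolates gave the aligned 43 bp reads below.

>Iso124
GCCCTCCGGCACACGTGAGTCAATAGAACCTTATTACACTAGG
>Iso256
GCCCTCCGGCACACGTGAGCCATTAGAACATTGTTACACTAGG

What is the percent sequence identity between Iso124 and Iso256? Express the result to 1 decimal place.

90.7%

The sequences differ at positions 20 (T/C), 23 (A/T), 30 (C/A), 33 (A/G).
39 of the 43 sites match, so the percent identity is 39/43 × 100 = 90.7%.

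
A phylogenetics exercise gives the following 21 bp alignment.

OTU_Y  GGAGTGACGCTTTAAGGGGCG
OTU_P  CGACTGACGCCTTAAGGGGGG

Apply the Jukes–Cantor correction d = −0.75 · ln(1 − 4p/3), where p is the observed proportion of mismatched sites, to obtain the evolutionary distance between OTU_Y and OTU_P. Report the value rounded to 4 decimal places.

The sequences differ at positions 1 (G/C), 4 (G/C), 11 (T/C), 20 (C/G).
p = 4/21 = 0.190476.
d = −0.75 · ln(1 − (4/3)·0.190476) = −0.75 · ln(0.746032) = −0.75 · (-0.292987) = 0.2197.

0.2197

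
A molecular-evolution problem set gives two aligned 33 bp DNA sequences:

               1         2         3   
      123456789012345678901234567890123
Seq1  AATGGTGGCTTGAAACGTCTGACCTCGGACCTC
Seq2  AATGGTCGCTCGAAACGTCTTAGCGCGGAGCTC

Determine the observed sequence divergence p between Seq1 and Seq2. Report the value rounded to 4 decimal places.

0.1818

Mismatches occur at site 7 (G↔C), site 11 (T↔C), site 21 (G↔T), site 23 (C↔G), site 25 (T↔G), site 30 (C↔G).
There are 6 differences over 33 sites, so p = 6/33 = 0.1818.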